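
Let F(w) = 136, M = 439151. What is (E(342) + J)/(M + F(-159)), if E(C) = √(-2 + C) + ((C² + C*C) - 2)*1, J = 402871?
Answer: 636797/439287 + 2*√85/439287 ≈ 1.4497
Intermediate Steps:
E(C) = -2 + √(-2 + C) + 2*C² (E(C) = √(-2 + C) + ((C² + C²) - 2)*1 = √(-2 + C) + (2*C² - 2)*1 = √(-2 + C) + (-2 + 2*C²)*1 = √(-2 + C) + (-2 + 2*C²) = -2 + √(-2 + C) + 2*C²)
(E(342) + J)/(M + F(-159)) = ((-2 + √(-2 + 342) + 2*342²) + 402871)/(439151 + 136) = ((-2 + √340 + 2*116964) + 402871)/439287 = ((-2 + 2*√85 + 233928) + 402871)*(1/439287) = ((233926 + 2*√85) + 402871)*(1/439287) = (636797 + 2*√85)*(1/439287) = 636797/439287 + 2*√85/439287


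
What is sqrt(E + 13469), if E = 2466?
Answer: sqrt(15935) ≈ 126.23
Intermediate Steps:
sqrt(E + 13469) = sqrt(2466 + 13469) = sqrt(15935)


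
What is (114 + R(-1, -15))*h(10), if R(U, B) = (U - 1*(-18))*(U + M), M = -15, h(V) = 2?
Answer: -316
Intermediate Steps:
R(U, B) = (-15 + U)*(18 + U) (R(U, B) = (U - 1*(-18))*(U - 15) = (U + 18)*(-15 + U) = (18 + U)*(-15 + U) = (-15 + U)*(18 + U))
(114 + R(-1, -15))*h(10) = (114 + (-270 + (-1)² + 3*(-1)))*2 = (114 + (-270 + 1 - 3))*2 = (114 - 272)*2 = -158*2 = -316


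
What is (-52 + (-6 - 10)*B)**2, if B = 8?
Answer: 32400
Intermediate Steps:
(-52 + (-6 - 10)*B)**2 = (-52 + (-6 - 10)*8)**2 = (-52 - 16*8)**2 = (-52 - 128)**2 = (-180)**2 = 32400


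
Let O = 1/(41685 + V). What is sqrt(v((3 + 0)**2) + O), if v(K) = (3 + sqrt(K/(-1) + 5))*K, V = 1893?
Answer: sqrt(633014566 + 422009352*I)/4842 ≈ 5.4521 + 1.6508*I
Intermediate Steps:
O = 1/43578 (O = 1/(41685 + 1893) = 1/43578 ≈ 2.2947e-5)
v(K) = K*(3 + sqrt(5 - K)) (v(K) = (3 + sqrt(K*(-1) + 5))*K = (3 + sqrt(-K + 5))*K = (3 + sqrt(5 - K))*K = K*(3 + sqrt(5 - K)))
sqrt(v((3 + 0)**2) + O) = sqrt((3 + 0)**2*(3 + sqrt(5 - (3 + 0)**2)) + 1/43578) = sqrt(3**2*(3 + sqrt(5 - 1*3**2)) + 1/43578) = sqrt(9*(3 + sqrt(5 - 1*9)) + 1/43578) = sqrt(9*(3 + sqrt(5 - 9)) + 1/43578) = sqrt(9*(3 + sqrt(-4)) + 1/43578) = sqrt(9*(3 + 2*I) + 1/43578) = sqrt((27 + 18*I) + 1/43578) = sqrt(1176607/43578 + 18*I)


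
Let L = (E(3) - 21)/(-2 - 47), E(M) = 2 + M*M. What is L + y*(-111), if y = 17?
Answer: -92453/49 ≈ -1886.8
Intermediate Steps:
E(M) = 2 + M²
L = 10/49 (L = ((2 + 3²) - 21)/(-2 - 47) = ((2 + 9) - 21)/(-49) = (11 - 21)*(-1/49) = -10*(-1/49) = 10/49 ≈ 0.20408)
L + y*(-111) = 10/49 + 17*(-111) = 10/49 - 1887 = -92453/49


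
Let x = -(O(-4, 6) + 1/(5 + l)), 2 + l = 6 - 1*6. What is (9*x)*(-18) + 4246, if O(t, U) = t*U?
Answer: 412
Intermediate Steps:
O(t, U) = U*t
l = -2 (l = -2 + (6 - 1*6) = -2 + (6 - 6) = -2 + 0 = -2)
x = 71/3 (x = -(6*(-4) + 1/(5 - 2)) = -(-24 + 1/3) = -(-24 + ⅓) = -1*(-71/3) = 71/3 ≈ 23.667)
(9*x)*(-18) + 4246 = (9*(71/3))*(-18) + 4246 = 213*(-18) + 4246 = -3834 + 4246 = 412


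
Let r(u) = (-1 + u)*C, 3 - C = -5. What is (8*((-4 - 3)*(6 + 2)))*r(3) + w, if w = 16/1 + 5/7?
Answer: -50059/7 ≈ -7151.3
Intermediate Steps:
C = 8 (C = 3 - 1*(-5) = 3 + 5 = 8)
w = 117/7 (w = 16*1 + 5*(⅐) = 16 + 5/7 = 117/7 ≈ 16.714)
r(u) = -8 + 8*u (r(u) = (-1 + u)*8 = -8 + 8*u)
(8*((-4 - 3)*(6 + 2)))*r(3) + w = (8*((-4 - 3)*(6 + 2)))*(-8 + 8*3) + 117/7 = (8*(-7*8))*(-8 + 24) + 117/7 = (8*(-56))*16 + 117/7 = -448*16 + 117/7 = -7168 + 117/7 = -50059/7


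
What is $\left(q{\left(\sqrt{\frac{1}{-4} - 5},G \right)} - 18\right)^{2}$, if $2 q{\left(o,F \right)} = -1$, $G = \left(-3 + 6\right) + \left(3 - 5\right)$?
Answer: $\frac{1369}{4} \approx 342.25$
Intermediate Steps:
$G = 1$ ($G = 3 - 2 = 1$)
$q{\left(o,F \right)} = - \frac{1}{2}$ ($q{\left(o,F \right)} = \frac{1}{2} \left(-1\right) = - \frac{1}{2}$)
$\left(q{\left(\sqrt{\frac{1}{-4} - 5},G \right)} - 18\right)^{2} = \left(- \frac{1}{2} - 18\right)^{2} = \left(- \frac{37}{2}\right)^{2} = \frac{1369}{4}$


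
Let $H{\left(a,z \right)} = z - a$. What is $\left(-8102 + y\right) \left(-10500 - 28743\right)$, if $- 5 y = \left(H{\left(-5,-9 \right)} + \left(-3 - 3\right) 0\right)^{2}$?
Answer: $\frac{1590361818}{5} \approx 3.1807 \cdot 10^{8}$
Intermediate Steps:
$y = - \frac{16}{5}$ ($y = - \frac{\left(\left(-9 - -5\right) + \left(-3 - 3\right) 0\right)^{2}}{5} = - \frac{\left(\left(-9 + 5\right) - 0\right)^{2}}{5} = - \frac{\left(-4 + 0\right)^{2}}{5} = - \frac{\left(-4\right)^{2}}{5} = \left(- \frac{1}{5}\right) 16 = - \frac{16}{5} \approx -3.2$)
$\left(-8102 + y\right) \left(-10500 - 28743\right) = \left(-8102 - \frac{16}{5}\right) \left(-10500 - 28743\right) = \left(- \frac{40526}{5}\right) \left(-39243\right) = \frac{1590361818}{5}$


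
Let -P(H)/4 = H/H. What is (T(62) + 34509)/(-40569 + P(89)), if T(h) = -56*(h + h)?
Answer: -27565/40573 ≈ -0.67939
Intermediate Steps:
P(H) = -4 (P(H) = -4*H/H = -4*1 = -4)
T(h) = -112*h
(T(62) + 34509)/(-40569 + P(89)) = (-112*62 + 34509)/(-40569 - 4) = (-6944 + 34509)/(-40573) = 27565*(-1/40573) = -27565/40573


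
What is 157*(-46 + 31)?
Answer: -2355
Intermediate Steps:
157*(-46 + 31) = 157*(-15) = -2355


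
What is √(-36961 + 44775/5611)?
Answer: 26*I*√1721011531/5611 ≈ 192.23*I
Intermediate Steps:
√(-36961 + 44775/5611) = √(-207343396/5611) = 26*I*√1721011531/5611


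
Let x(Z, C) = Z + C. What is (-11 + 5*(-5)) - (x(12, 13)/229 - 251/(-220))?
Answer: -1876659/50380 ≈ -37.250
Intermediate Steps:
x(Z, C) = C + Z
(-11 + 5*(-5)) - (x(12, 13)/229 - 251/(-220)) = (-11 + 5*(-5)) - ((13 + 12)/229 - 251/(-220)) = (-11 - 25) - (25*(1/229) - 251*(-1/220)) = -36 - (25/229 + 251/220) = -36 - 1*62979/50380 = -36 - 62979/50380 = -1876659/50380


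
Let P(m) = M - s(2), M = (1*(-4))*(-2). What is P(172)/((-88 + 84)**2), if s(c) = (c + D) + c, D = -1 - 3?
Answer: 1/2 ≈ 0.50000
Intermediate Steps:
D = -4
M = 8 (M = -4*(-2) = 8)
s(c) = -4 + 2*c (s(c) = (c - 4) + c = (-4 + c) + c = -4 + 2*c)
P(m) = 8 (P(m) = 8 - (-4 + 2*2) = 8 - (-4 + 4) = 8 - 1*0 = 8 + 0 = 8)
P(172)/((-88 + 84)**2) = 8/((-88 + 84)**2) = 8/((-4)**2) = 8/16 = 8*(1/16) = 1/2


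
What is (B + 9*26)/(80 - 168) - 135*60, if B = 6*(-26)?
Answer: -356439/44 ≈ -8100.9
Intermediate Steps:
B = -156
(B + 9*26)/(80 - 168) - 135*60 = (-156 + 9*26)/(80 - 168) - 135*60 = (-156 + 234)/(-88) - 8100 = 78*(-1/88) - 8100 = -39/44 - 8100 = -356439/44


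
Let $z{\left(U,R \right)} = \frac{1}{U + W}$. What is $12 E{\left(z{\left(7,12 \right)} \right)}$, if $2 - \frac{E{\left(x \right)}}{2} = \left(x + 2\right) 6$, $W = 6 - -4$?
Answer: $- \frac{4224}{17} \approx -248.47$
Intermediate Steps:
$W = 10$ ($W = 6 + 4 = 10$)
$z{\left(U,R \right)} = \frac{1}{10 + U}$ ($z{\left(U,R \right)} = \frac{1}{U + 10} = \frac{1}{10 + U}$)
$E{\left(x \right)} = -20 - 12 x$ ($E{\left(x \right)} = 4 - 2 \left(x + 2\right) 6 = 4 - 2 \left(2 + x\right) 6 = 4 - 2 \left(12 + 6 x\right) = 4 - \left(24 + 12 x\right) = -20 - 12 x$)
$12 E{\left(z{\left(7,12 \right)} \right)} = 12 \left(-20 - \frac{12}{10 + 7}\right) = 12 \left(-20 - \frac{12}{17}\right) = 12 \left(- \frac{352}{17}\right) = - \frac{4224}{17}$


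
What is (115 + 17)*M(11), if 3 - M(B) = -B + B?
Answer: 396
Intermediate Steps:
M(B) = 3 (M(B) = 3 - (-B + B) = 3 - 1*0 = 3 + 0 = 3)
(115 + 17)*M(11) = (115 + 17)*3 = 132*3 = 396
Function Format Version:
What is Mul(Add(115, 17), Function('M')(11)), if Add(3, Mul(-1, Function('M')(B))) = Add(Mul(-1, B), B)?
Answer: 396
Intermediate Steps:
Function('M')(B) = 3 (Function('M')(B) = Add(3, Mul(-1, Add(Mul(-1, B), B))) = Add(3, Mul(-1, 0)) = Add(3, 0) = 3)
Mul(Add(115, 17), Function('M')(11)) = Mul(Add(115, 17), 3) = Mul(132, 3) = 396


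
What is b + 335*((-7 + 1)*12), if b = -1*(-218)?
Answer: -23902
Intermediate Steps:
b = 218
b + 335*((-7 + 1)*12) = 218 + 335*((-7 + 1)*12) = 218 + 335*(-6*12) = 218 + 335*(-72) = 218 - 24120 = -23902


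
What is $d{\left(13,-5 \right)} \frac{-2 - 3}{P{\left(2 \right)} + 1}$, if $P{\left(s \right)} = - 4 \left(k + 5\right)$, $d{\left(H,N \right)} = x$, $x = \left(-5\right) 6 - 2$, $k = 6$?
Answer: $- \frac{160}{43} \approx -3.7209$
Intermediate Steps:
$x = -32$ ($x = -30 - 2 = -32$)
$d{\left(H,N \right)} = -32$
$P{\left(s \right)} = -44$ ($P{\left(s \right)} = - 4 \left(6 + 5\right) = \left(-4\right) 11 = -44$)
$d{\left(13,-5 \right)} \frac{-2 - 3}{P{\left(2 \right)} + 1} = - 32 \frac{-2 - 3}{-44 + 1} = - 32 \left(- \frac{5}{-43}\right) = - 32 \left(\left(-5\right) \left(- \frac{1}{43}\right)\right) = \left(-32\right) \frac{5}{43} = - \frac{160}{43}$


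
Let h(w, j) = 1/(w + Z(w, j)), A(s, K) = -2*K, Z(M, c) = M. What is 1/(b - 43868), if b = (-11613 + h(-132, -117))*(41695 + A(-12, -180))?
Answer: -264/128945187967 ≈ -2.0474e-9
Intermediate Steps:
h(w, j) = 1/(2*w) (h(w, j) = 1/(w + w) = 1/(2*w))
b = -128933606815/264 (b = (-11613 + (1/2)/(-132))*(41695 - 2*(-180)) = (-11613 + (1/2)*(-1/132))*(41695 + 360) = (-11613 - 1/264)*42055 = -3065833/264*42055 = -128933606815/264 ≈ -4.8839e+8)
1/(b - 43868) = 1/(-128933606815/264 - 43868) = 1/(-128945187967/264) = -264/128945187967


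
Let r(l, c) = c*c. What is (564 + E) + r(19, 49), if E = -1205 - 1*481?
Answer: 1279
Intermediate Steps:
E = -1686 (E = -1205 - 481 = -1686)
r(l, c) = c**2
(564 + E) + r(19, 49) = (564 - 1686) + 49**2 = -1122 + 2401 = 1279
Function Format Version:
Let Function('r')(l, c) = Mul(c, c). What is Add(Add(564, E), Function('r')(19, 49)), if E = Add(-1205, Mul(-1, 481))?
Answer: 1279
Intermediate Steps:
E = -1686 (E = Add(-1205, -481) = -1686)
Function('r')(l, c) = Pow(c, 2)
Add(Add(564, E), Function('r')(19, 49)) = Add(Add(564, -1686), Pow(49, 2)) = Add(-1122, 2401) = 1279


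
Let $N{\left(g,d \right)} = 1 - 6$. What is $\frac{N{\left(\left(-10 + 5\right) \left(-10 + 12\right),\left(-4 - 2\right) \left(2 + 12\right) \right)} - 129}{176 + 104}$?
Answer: $- \frac{67}{140} \approx -0.47857$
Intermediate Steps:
$N{\left(g,d \right)} = -5$
$\frac{N{\left(\left(-10 + 5\right) \left(-10 + 12\right),\left(-4 - 2\right) \left(2 + 12\right) \right)} - 129}{176 + 104} = \frac{-5 - 129}{176 + 104} = \frac{-5 - 129}{280} = \left(-134\right) \frac{1}{280} = - \frac{67}{140}$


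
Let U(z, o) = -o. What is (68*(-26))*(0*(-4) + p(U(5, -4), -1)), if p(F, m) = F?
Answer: -7072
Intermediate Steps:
(68*(-26))*(0*(-4) + p(U(5, -4), -1)) = (68*(-26))*(0*(-4) - 1*(-4)) = -1768*(0 + 4) = -1768*4 = -7072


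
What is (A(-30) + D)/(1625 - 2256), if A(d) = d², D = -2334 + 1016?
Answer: 418/631 ≈ 0.66244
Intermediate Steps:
D = -1318
(A(-30) + D)/(1625 - 2256) = ((-30)² - 1318)/(1625 - 2256) = (900 - 1318)/(-631) = -418*(-1/631) = 418/631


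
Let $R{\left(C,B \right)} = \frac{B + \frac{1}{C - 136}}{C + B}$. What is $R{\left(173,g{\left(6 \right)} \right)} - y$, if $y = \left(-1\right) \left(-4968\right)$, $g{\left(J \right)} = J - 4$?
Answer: $- \frac{1286709}{259} \approx -4968.0$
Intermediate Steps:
$g{\left(J \right)} = -4 + J$
$R{\left(C,B \right)} = \frac{B + \frac{1}{-136 + C}}{B + C}$
$y = 4968$
$R{\left(173,g{\left(6 \right)} \right)} - y = \frac{1 - 136 \left(-4 + 6\right) + \left(-4 + 6\right) 173}{173^{2} - 136 \left(-4 + 6\right) - 23528 + \left(-4 + 6\right) 173} - 4968 = \frac{1 - 272 + 2 \cdot 173}{29929 - 272 - 23528 + 2 \cdot 173} - 4968 = \frac{1 - 272 + 346}{29929 - 272 - 23528 + 346} - 4968 = \frac{1}{6475} \cdot 75 - 4968 = \frac{3}{259} - 4968 = - \frac{1286709}{259}$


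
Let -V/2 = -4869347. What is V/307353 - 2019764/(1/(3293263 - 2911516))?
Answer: -236981102949858230/307353 ≈ -7.7104e+11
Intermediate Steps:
V = 9738694 (V = -2*(-4869347) = 9738694)
V/307353 - 2019764/(1/(3293263 - 2911516)) = 9738694/307353 - 2019764/(1/(3293263 - 2911516)) = 9738694*(1/307353) - 2019764/(1/381747) = 9738694/307353 - 2019764/1/381747 = 9738694/307353 - 2019764*381747 = 9738694/307353 - 771038847708 = -236981102949858230/307353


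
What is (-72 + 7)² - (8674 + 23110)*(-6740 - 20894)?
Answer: 878323281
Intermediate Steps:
(-72 + 7)² - (8674 + 23110)*(-6740 - 20894) = (-65)² - 31784*(-27634) = 4225 - 1*(-878319056) = 4225 + 878319056 = 878323281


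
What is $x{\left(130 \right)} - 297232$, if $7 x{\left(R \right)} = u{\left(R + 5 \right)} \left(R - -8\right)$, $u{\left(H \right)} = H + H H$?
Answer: $\frac{453056}{7} \approx 64722.0$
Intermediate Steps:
$u{\left(H \right)} = H + H^{2}$
$x{\left(R \right)} = \frac{\left(5 + R\right) \left(6 + R\right) \left(8 + R\right)}{7}$ ($x{\left(R \right)} = \frac{\left(R + 5\right) \left(1 + \left(R + 5\right)\right) \left(R - -8\right)}{7} = \frac{\left(5 + R\right) \left(1 + \left(5 + R\right)\right) \left(R + 8\right)}{7} = \frac{\left(5 + R\right) \left(6 + R\right) \left(8 + R\right)}{7}$)
$x{\left(130 \right)} - 297232 = \frac{\left(5 + 130\right) \left(6 + 130\right) \left(8 + 130\right)}{7} - 297232 = \frac{1}{7} \cdot 135 \cdot 136 \cdot 138 - 297232 = \frac{2533680}{7} - 297232 = \frac{453056}{7}$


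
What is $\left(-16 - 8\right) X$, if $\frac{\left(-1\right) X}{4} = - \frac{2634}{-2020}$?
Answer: $\frac{63216}{505} \approx 125.18$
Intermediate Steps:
$X = - \frac{2634}{505}$ ($X = - 4 \left(- \frac{2634}{-2020}\right) = - 4 \left(\left(-2634\right) \left(- \frac{1}{2020}\right)\right) = \left(-4\right) \frac{1317}{1010} = - \frac{2634}{505} \approx -5.2158$)
$\left(-16 - 8\right) X = \left(-16 - 8\right) \left(- \frac{2634}{505}\right) = \left(-24\right) \left(- \frac{2634}{505}\right) = \frac{63216}{505}$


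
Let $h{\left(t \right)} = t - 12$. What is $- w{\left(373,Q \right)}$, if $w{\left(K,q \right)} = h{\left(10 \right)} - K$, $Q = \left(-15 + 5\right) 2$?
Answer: $375$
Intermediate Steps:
$h{\left(t \right)} = -12 + t$ ($h{\left(t \right)} = t - 12 = -12 + t$)
$Q = -20$ ($Q = \left(-10\right) 2 = -20$)
$w{\left(K,q \right)} = -2 - K$ ($w{\left(K,q \right)} = \left(-12 + 10\right) - K = -2 - K$)
$- w{\left(373,Q \right)} = - (-2 - 373) = \left(-1\right) \left(-375\right) = 375$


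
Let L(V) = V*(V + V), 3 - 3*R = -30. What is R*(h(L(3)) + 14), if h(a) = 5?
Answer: 209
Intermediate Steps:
R = 11 (R = 1 - ⅓*(-30) = 1 + 10 = 11)
L(V) = 2*V² (L(V) = V*(2*V) = 2*V²)
R*(h(L(3)) + 14) = 11*(5 + 14) = 11*19 = 209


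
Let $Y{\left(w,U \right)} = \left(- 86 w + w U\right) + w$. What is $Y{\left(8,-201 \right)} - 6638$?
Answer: $-8926$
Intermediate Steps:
$Y{\left(w,U \right)} = - 85 w + U w$ ($Y{\left(w,U \right)} = \left(- 86 w + U w\right) + w = - 85 w + U w$)
$Y{\left(8,-201 \right)} - 6638 = 8 \left(-85 - 201\right) - 6638 = 8 \left(-286\right) - 6638 = -2288 - 6638 = -8926$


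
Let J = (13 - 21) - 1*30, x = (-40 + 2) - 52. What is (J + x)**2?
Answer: 16384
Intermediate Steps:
x = -90 (x = -38 - 52 = -90)
J = -38 (J = -8 - 30 = -38)
(J + x)**2 = (-38 - 90)**2 = (-128)**2 = 16384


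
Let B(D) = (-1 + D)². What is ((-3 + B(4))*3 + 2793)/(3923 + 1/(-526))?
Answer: 1478586/2063497 ≈ 0.71654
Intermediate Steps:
((-3 + B(4))*3 + 2793)/(3923 + 1/(-526)) = ((-3 + (-1 + 4)²)*3 + 2793)/(3923 + 1/(-526)) = ((-3 + 3²)*3 + 2793)/(3923 - 1/526) = ((-3 + 9)*3 + 2793)/(2063497/526) = (6*3 + 2793)*(526/2063497) = (18 + 2793)*(526/2063497) = 2811*(526/2063497) = 1478586/2063497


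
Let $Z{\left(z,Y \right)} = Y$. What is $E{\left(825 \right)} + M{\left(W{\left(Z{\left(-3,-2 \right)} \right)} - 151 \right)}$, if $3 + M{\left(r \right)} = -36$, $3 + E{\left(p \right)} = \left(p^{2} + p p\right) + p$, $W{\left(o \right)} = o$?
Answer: $1362033$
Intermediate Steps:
$E{\left(p \right)} = -3 + p + 2 p^{2}$ ($E{\left(p \right)} = -3 + \left(\left(p^{2} + p p\right) + p\right) = -3 + \left(\left(p^{2} + p^{2}\right) + p\right) = -3 + \left(2 p^{2} + p\right) = -3 + \left(p + 2 p^{2}\right) = -3 + p + 2 p^{2}$)
$M{\left(r \right)} = -39$ ($M{\left(r \right)} = -3 - 36 = -39$)
$E{\left(825 \right)} + M{\left(W{\left(Z{\left(-3,-2 \right)} \right)} - 151 \right)} = \left(-3 + 825 + 2 \cdot 825^{2}\right) - 39 = \left(-3 + 825 + 2 \cdot 680625\right) - 39 = \left(-3 + 825 + 1361250\right) - 39 = 1362072 - 39 = 1362033$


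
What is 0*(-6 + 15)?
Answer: 0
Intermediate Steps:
0*(-6 + 15) = 0*9 = 0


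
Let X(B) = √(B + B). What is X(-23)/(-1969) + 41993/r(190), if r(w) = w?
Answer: 41993/190 - I*√46/1969 ≈ 221.02 - 0.0034446*I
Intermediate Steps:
X(B) = √2*√B (X(B) = √(2*B) = √2*√B)
X(-23)/(-1969) + 41993/r(190) = (√2*√(-23))/(-1969) + 41993/190 = (√2*(I*√23))*(-1/1969) + 41993*(1/190) = (I*√46)*(-1/1969) + 41993/190 = -I*√46/1969 + 41993/190 = 41993/190 - I*√46/1969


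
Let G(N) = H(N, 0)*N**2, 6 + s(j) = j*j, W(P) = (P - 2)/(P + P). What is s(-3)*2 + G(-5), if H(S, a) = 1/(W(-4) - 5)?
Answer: 2/17 ≈ 0.11765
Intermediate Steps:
W(P) = (-2 + P)/(2*P) (W(P) = (-2 + P)/((2*P)) = (-2 + P)*(1/(2*P)) = (-2 + P)/(2*P))
H(S, a) = -4/17 (H(S, a) = 1/((1/2)*(-2 - 4)/(-4) - 5) = 1/((1/2)*(-1/4)*(-6) - 5) = 1/(3/4 - 5) = 1/(-17/4) = -4/17)
s(j) = -6 + j**2 (s(j) = -6 + j*j = -6 + j**2)
G(N) = -4*N**2/17
s(-3)*2 + G(-5) = (-6 + (-3)**2)*2 - 4/17*(-5)**2 = (-6 + 9)*2 - 4/17*25 = 3*2 - 100/17 = 6 - 100/17 = 2/17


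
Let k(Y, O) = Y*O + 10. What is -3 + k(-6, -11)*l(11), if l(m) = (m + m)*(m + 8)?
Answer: 31765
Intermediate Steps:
k(Y, O) = 10 + O*Y (k(Y, O) = O*Y + 10 = 10 + O*Y)
l(m) = 2*m*(8 + m) (l(m) = (2*m)*(8 + m) = 2*m*(8 + m))
-3 + k(-6, -11)*l(11) = -3 + (10 - 11*(-6))*(2*11*(8 + 11)) = -3 + (10 + 66)*(2*11*19) = -3 + 76*418 = -3 + 31768 = 31765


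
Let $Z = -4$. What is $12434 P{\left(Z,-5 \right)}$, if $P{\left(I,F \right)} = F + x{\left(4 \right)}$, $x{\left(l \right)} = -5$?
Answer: $-124340$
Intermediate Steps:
$P{\left(I,F \right)} = -5 + F$ ($P{\left(I,F \right)} = F - 5 = -5 + F$)
$12434 P{\left(Z,-5 \right)} = 12434 \left(-5 - 5\right) = 12434 \left(-10\right) = -124340$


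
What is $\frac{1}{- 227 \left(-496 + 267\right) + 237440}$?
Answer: $\frac{1}{289423} \approx 3.4551 \cdot 10^{-6}$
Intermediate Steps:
$\frac{1}{- 227 \left(-496 + 267\right) + 237440} = \frac{1}{\left(-227\right) \left(-229\right) + 237440} = \frac{1}{51983 + 237440} = \frac{1}{289423}$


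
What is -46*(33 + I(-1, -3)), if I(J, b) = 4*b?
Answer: -966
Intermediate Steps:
-46*(33 + I(-1, -3)) = -46*(33 + 4*(-3)) = -46*(33 - 12) = -46*21 = -966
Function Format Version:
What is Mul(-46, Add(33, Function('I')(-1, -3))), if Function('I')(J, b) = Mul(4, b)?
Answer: -966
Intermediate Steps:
Mul(-46, Add(33, Function('I')(-1, -3))) = Mul(-46, Add(33, Mul(4, -3))) = Mul(-46, Add(33, -12)) = Mul(-46, 21) = -966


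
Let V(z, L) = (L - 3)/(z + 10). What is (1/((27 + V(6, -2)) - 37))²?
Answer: 256/27225 ≈ 0.0094031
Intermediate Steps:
V(z, L) = (-3 + L)/(10 + z)
(1/((27 + V(6, -2)) - 37))² = (1/((27 + (-3 - 2)/(10 + 6)) - 37))² = (1/((27 - 5/16) - 37))² = (1/(427/16 - 37))² = (1/(-165/16))² = (-16/165)² = 256/27225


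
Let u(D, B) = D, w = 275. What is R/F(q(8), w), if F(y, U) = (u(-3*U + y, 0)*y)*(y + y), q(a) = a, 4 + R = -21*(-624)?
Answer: -3275/26144 ≈ -0.12527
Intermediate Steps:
R = 13100 (R = -4 - 21*(-624) = -4 + 13104 = 13100)
F(y, U) = 2*y²*(y - 3*U) (F(y, U) = ((-3*U + y)*y)*(y + y) = ((y - 3*U)*y)*(2*y) = (y*(y - 3*U))*(2*y) = 2*y²*(y - 3*U))
R/F(q(8), w) = 13100/((2*8²*(8 - 3*275))) = 13100/((2*64*(8 - 825))) = 13100/((2*64*(-817))) = 13100/(-104576) = 13100*(-1/104576) = -3275/26144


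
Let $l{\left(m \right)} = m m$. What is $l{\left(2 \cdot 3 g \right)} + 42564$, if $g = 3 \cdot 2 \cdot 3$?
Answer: $54228$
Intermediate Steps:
$g = 18$ ($g = 6 \cdot 3 = 18$)
$l{\left(m \right)} = m^{2}$
$l{\left(2 \cdot 3 g \right)} + 42564 = \left(2 \cdot 3 \cdot 18\right)^{2} + 42564 = \left(6 \cdot 18\right)^{2} + 42564 = 108^{2} + 42564 = 11664 + 42564 = 54228$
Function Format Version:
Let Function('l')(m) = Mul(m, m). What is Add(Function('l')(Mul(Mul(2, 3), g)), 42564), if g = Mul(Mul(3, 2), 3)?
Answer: 54228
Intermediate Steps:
g = 18 (g = Mul(6, 3) = 18)
Function('l')(m) = Pow(m, 2)
Add(Function('l')(Mul(Mul(2, 3), g)), 42564) = Add(Pow(Mul(Mul(2, 3), 18), 2), 42564) = Add(Pow(Mul(6, 18), 2), 42564) = Add(Pow(108, 2), 42564) = Add(11664, 42564) = 54228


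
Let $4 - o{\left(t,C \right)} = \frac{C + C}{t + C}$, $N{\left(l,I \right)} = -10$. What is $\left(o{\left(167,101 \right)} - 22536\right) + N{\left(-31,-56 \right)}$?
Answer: $- \frac{3020729}{134} \approx -22543.0$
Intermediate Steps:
$o{\left(t,C \right)} = 4 - \frac{2 C}{C + t}$ ($o{\left(t,C \right)} = 4 - \frac{C + C}{t + C} = 4 - \frac{2 C}{C + t}$)
$\left(o{\left(167,101 \right)} - 22536\right) + N{\left(-31,-56 \right)} = \left(\frac{2 \left(101 + 2 \cdot 167\right)}{101 + 167} - 22536\right) - 10 = \left(\frac{2 \left(101 + 334\right)}{268} - 22536\right) - 10 = \left(2 \cdot \frac{1}{268} \cdot 435 - 22536\right) - 10 = \left(\frac{435}{134} - 22536\right) - 10 = - \frac{3019389}{134} - 10 = - \frac{3020729}{134}$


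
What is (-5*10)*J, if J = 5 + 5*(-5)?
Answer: 1000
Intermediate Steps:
J = -20 (J = 5 - 25 = -20)
(-5*10)*J = -5*10*(-20) = -50*(-20) = 1000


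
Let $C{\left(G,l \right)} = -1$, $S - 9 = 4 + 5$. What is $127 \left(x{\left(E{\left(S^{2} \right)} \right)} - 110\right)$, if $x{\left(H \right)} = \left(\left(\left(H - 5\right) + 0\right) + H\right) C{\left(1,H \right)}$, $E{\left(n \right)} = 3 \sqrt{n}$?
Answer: $-27051$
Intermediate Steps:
$S = 18$ ($S = 9 + \left(4 + 5\right) = 9 + 9 = 18$)
$x{\left(H \right)} = 5 - 2 H$ ($x{\left(H \right)} = \left(\left(\left(H - 5\right) + 0\right) + H\right) \left(-1\right) = \left(\left(\left(-5 + H\right) + 0\right) + H\right) \left(-1\right) = \left(\left(-5 + H\right) + H\right) \left(-1\right) = \left(-5 + 2 H\right) \left(-1\right) = 5 - 2 H$)
$127 \left(x{\left(E{\left(S^{2} \right)} \right)} - 110\right) = 127 \left(\left(5 - 2 \cdot 3 \sqrt{18^{2}}\right) - 110\right) = 127 \left(\left(5 - 2 \cdot 3 \sqrt{324}\right) - 110\right) = 127 \left(\left(5 - 2 \cdot 3 \cdot 18\right) - 110\right) = 127 \left(\left(5 - 108\right) - 110\right) = 127 \left(-103 - 110\right) = 127 \left(-213\right) = -27051$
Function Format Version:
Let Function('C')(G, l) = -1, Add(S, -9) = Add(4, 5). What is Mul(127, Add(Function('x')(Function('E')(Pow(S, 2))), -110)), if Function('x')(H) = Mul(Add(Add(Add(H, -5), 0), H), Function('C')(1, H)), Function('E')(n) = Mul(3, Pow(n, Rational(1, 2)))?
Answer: -27051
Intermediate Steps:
S = 18 (S = Add(9, Add(4, 5)) = Add(9, 9) = 18)
Function('x')(H) = Add(5, Mul(-2, H)) (Function('x')(H) = Mul(Add(Add(Add(H, -5), 0), H), -1) = Mul(Add(Add(Add(-5, H), 0), H), -1) = Mul(Add(Add(-5, H), H), -1) = Mul(Add(-5, Mul(2, H)), -1) = Add(5, Mul(-2, H)))
Mul(127, Add(Function('x')(Function('E')(Pow(S, 2))), -110)) = Mul(127, Add(Add(5, Mul(-2, Mul(3, Pow(Pow(18, 2), Rational(1, 2))))), -110)) = Mul(127, Add(Add(5, Mul(-2, Mul(3, Pow(324, Rational(1, 2))))), -110)) = Mul(127, Add(Add(5, Mul(-2, Mul(3, 18))), -110)) = Mul(127, Add(Add(5, Mul(-2, 54)), -110)) = Mul(127, Add(Add(5, -108), -110)) = Mul(127, Add(-103, -110)) = Mul(127, -213) = -27051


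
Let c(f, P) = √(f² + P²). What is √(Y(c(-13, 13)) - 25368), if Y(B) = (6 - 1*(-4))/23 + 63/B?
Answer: √(-9071542792 + 866502*√2)/598 ≈ 159.26*I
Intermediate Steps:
c(f, P) = √(P² + f²)
Y(B) = 10/23 + 63/B (Y(B) = (6 + 4)*(1/23) + 63/B = 10*(1/23) + 63/B = 10/23 + 63/B)
√(Y(c(-13, 13)) - 25368) = √((10/23 + 63/(√(13² + (-13)²))) - 25368) = √((10/23 + 63/(√(169 + 169))) - 25368) = √((10/23 + 63/(√338)) - 25368) = √((10/23 + 63/((13*√2))) - 25368) = √((10/23 + 63*(√2/26)) - 25368) = √((10/23 + 63*√2/26) - 25368) = √(-583454/23 + 63*√2/26)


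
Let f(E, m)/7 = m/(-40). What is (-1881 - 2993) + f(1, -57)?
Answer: -194561/40 ≈ -4864.0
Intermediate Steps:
f(E, m) = -7*m/40 (f(E, m) = 7*(m/(-40)) = 7*(m*(-1/40)) = 7*(-m/40) = -7*m/40)
(-1881 - 2993) + f(1, -57) = (-1881 - 2993) - 7/40*(-57) = -4874 + 399/40 = -194561/40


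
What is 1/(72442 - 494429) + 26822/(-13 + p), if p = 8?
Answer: -11318535319/2109935 ≈ -5364.4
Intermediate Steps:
1/(72442 - 494429) + 26822/(-13 + p) = 1/(72442 - 494429) + 26822/(-13 + 8) = 1/(-421987) + 26822/(-5) = -1/421987 + 26822*(-⅕) = -1/421987 - 26822/5 = -11318535319/2109935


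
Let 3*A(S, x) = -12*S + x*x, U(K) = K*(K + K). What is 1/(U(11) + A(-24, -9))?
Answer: 1/365 ≈ 0.0027397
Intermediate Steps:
U(K) = 2*K**2 (U(K) = K*(2*K) = 2*K**2)
A(S, x) = -4*S + x**2/3 (A(S, x) = (-12*S + x*x)/3 = (-12*S + x**2)/3 = (x**2 - 12*S)/3 = -4*S + x**2/3)
1/(U(11) + A(-24, -9)) = 1/(2*11**2 + (-4*(-24) + (1/3)*(-9)**2)) = 1/(2*121 + (96 + (1/3)*81)) = 1/(242 + (96 + 27)) = 1/(242 + 123) = 1/365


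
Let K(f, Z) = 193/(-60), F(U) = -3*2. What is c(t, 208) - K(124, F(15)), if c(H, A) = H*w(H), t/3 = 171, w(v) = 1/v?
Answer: 253/60 ≈ 4.2167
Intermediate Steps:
t = 513 (t = 3*171 = 513)
c(H, A) = 1 (c(H, A) = H/H = 1)
F(U) = -6
K(f, Z) = -193/60 (K(f, Z) = 193*(-1/60) = -193/60)
c(t, 208) - K(124, F(15)) = 1 - 1*(-193/60) = 1 + 193/60 = 253/60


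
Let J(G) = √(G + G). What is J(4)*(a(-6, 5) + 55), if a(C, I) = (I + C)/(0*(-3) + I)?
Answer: 548*√2/5 ≈ 155.00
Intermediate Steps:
a(C, I) = (C + I)/I (a(C, I) = (C + I)/(0 + I) = (C + I)/I)
J(G) = √2*√G (J(G) = √(2*G) = √2*√G)
J(4)*(a(-6, 5) + 55) = (√2*√4)*((-6 + 5)/5 + 55) = (√2*2)*((⅕)*(-1) + 55) = (2*√2)*(-⅕ + 55) = (2*√2)*(274/5) = 548*√2/5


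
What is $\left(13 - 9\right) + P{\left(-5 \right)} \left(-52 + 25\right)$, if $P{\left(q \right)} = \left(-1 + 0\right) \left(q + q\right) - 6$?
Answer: $-104$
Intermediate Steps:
$P{\left(q \right)} = -6 - 2 q$ ($P{\left(q \right)} = - 2 q - 6 = -6 - 2 q$)
$\left(13 - 9\right) + P{\left(-5 \right)} \left(-52 + 25\right) = \left(13 - 9\right) + \left(-6 - -10\right) \left(-52 + 25\right) = 4 + \left(-6 + 10\right) \left(-27\right) = 4 + 4 \left(-27\right) = 4 - 108 = -104$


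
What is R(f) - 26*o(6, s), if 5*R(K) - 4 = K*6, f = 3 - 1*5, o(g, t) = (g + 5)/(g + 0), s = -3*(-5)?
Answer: -739/15 ≈ -49.267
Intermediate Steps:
s = 15
o(g, t) = (5 + g)/g
f = -2 (f = 3 - 5 = -2)
R(K) = 4/5 + 6*K/5 (R(K) = 4/5 + (K*6)/5 = 4/5 + (6*K)/5 = 4/5 + 6*K/5)
R(f) - 26*o(6, s) = (4/5 + (6/5)*(-2)) - 26*(5 + 6)/6 = (4/5 - 12/5) - 13*11/3 = -8/5 - 26*11/6 = -8/5 - 143/3 = -739/15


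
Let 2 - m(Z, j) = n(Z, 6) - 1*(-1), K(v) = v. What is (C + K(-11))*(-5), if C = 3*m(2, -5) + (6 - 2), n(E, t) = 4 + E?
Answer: 110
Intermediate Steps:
m(Z, j) = -3 - Z (m(Z, j) = 2 - ((4 + Z) - 1*(-1)) = 2 - ((4 + Z) + 1) = 2 - (5 + Z) = 2 + (-5 - Z) = -3 - Z)
C = -11 (C = 3*(-3 - 1*2) + (6 - 2) = 3*(-3 - 2) + 4 = 3*(-5) + 4 = -15 + 4 = -11)
(C + K(-11))*(-5) = (-11 - 11)*(-5) = -22*(-5) = 110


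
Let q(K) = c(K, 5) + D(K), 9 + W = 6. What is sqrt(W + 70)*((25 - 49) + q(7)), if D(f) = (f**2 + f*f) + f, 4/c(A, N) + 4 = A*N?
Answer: 2515*sqrt(67)/31 ≈ 664.07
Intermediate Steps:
W = -3 (W = -9 + 6 = -3)
c(A, N) = 4/(-4 + A*N)
D(f) = f + 2*f**2 (D(f) = (f**2 + f**2) + f = 2*f**2 + f = f + 2*f**2)
q(K) = 4/(-4 + 5*K) + K*(1 + 2*K) (q(K) = 4/(-4 + K*5) + K*(1 + 2*K) = 4/(-4 + 5*K) + K*(1 + 2*K))
sqrt(W + 70)*((25 - 49) + q(7)) = sqrt(-3 + 70)*((25 - 49) + (4 + 7*(1 + 2*7)*(-4 + 5*7))/(-4 + 5*7)) = sqrt(67)*(-24 + (4 + 7*(1 + 14)*(-4 + 35))/(-4 + 35)) = sqrt(67)*(-24 + (4 + 7*15*31)/31) = sqrt(67)*(-24 + (4 + 3255)/31) = sqrt(67)*(-24 + (1/31)*3259) = sqrt(67)*(-24 + 3259/31) = sqrt(67)*(2515/31) = 2515*sqrt(67)/31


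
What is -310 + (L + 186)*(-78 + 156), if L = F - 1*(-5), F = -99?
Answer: 6866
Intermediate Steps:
L = -94 (L = -99 - 1*(-5) = -99 + 5 = -94)
-310 + (L + 186)*(-78 + 156) = -310 + (-94 + 186)*(-78 + 156) = -310 + 92*78 = -310 + 7176 = 6866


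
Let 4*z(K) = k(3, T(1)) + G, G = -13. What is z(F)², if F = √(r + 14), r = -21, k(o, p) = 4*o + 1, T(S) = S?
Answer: 0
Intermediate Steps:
k(o, p) = 1 + 4*o
F = I*√7 (F = √(-21 + 14) = √(-7) = I*√7 ≈ 2.6458*I)
z(K) = 0 (z(K) = ((1 + 4*3) - 13)/4 = ((1 + 12) - 13)/4 = (13 - 13)/4 = (¼)*0 = 0)
z(F)² = 0² = 0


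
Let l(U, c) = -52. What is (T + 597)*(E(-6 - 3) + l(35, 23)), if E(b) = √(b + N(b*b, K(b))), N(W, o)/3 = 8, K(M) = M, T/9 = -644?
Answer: 270348 - 5199*√15 ≈ 2.5021e+5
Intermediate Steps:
T = -5796 (T = 9*(-644) = -5796)
N(W, o) = 24 (N(W, o) = 3*8 = 24)
E(b) = √(24 + b) (E(b) = √(b + 24) = √(24 + b))
(T + 597)*(E(-6 - 3) + l(35, 23)) = (-5796 + 597)*(√(24 + (-6 - 3)) - 52) = -5199*(√(24 - 9) - 52) = -5199*(√15 - 52) = -5199*(-52 + √15) = 270348 - 5199*√15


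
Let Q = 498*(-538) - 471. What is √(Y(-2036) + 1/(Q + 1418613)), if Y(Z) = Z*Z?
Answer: 7*√12435901606386842/383406 ≈ 2036.0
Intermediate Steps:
Y(Z) = Z²
Q = -268395 (Q = -267924 - 471 = -268395)
√(Y(-2036) + 1/(Q + 1418613)) = √((-2036)² + 1/(-268395 + 1418613)) = √(4145296 + 1/1150218) = √(4767994074529/1150218) = 7*√12435901606386842/383406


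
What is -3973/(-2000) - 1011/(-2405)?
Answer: 2315413/962000 ≈ 2.4069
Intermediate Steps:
-3973/(-2000) - 1011/(-2405) = -3973*(-1/2000) - 1011*(-1/2405) = 3973/2000 + 1011/2405 = 2315413/962000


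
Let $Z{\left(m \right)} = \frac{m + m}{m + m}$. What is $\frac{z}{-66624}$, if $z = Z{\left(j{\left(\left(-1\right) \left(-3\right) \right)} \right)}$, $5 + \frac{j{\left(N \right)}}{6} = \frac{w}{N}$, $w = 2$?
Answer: $- \frac{1}{66624} \approx -1.501 \cdot 10^{-5}$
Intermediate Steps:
$j{\left(N \right)} = -30 + \frac{12}{N}$ ($j{\left(N \right)} = -30 + 6 \frac{2}{N} = -30 + \frac{12}{N}$)
$Z{\left(m \right)} = 1$ ($Z{\left(m \right)} = \frac{2 m}{2 m} = 2 m \frac{1}{2 m} = 1$)
$z = 1$
$\frac{z}{-66624} = 1 \frac{1}{-66624} = 1 \left(- \frac{1}{66624}\right) = - \frac{1}{66624}$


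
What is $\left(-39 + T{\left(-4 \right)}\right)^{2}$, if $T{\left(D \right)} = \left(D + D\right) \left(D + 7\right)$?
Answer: $3969$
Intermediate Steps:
$T{\left(D \right)} = 2 D \left(7 + D\right)$
$\left(-39 + T{\left(-4 \right)}\right)^{2} = \left(-39 + 2 \left(-4\right) \left(7 - 4\right)\right)^{2} = \left(-39 + 2 \left(-4\right) 3\right)^{2} = \left(-39 - 24\right)^{2} = \left(-63\right)^{2} = 3969$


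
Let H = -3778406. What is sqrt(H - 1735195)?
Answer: I*sqrt(5513601) ≈ 2348.1*I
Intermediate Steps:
sqrt(H - 1735195) = sqrt(-3778406 - 1735195) = sqrt(-5513601) = I*sqrt(5513601)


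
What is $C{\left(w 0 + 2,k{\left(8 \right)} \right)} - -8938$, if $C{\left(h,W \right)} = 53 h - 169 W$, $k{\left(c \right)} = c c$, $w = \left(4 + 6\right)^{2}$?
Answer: $-1772$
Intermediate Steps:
$w = 100$ ($w = 10^{2} = 100$)
$k{\left(c \right)} = c^{2}$
$C{\left(h,W \right)} = - 169 W + 53 h$
$C{\left(w 0 + 2,k{\left(8 \right)} \right)} - -8938 = \left(- 169 \cdot 8^{2} + 53 \left(100 \cdot 0 + 2\right)\right) - -8938 = \left(\left(-169\right) 64 + 53 \left(0 + 2\right)\right) + 8938 = \left(-10816 + 53 \cdot 2\right) + 8938 = \left(-10816 + 106\right) + 8938 = -10710 + 8938 = -1772$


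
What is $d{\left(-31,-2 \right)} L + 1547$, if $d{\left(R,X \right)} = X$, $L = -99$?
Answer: $1745$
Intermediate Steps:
$d{\left(-31,-2 \right)} L + 1547 = \left(-2\right) \left(-99\right) + 1547 = 198 + 1547 = 1745$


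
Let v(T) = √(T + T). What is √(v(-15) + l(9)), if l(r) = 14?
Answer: √(14 + I*√30) ≈ 3.8101 + 0.71878*I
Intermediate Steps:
v(T) = √2*√T (v(T) = √(2*T) = √2*√T)
√(v(-15) + l(9)) = √(√2*√(-15) + 14) = √(√2*(I*√15) + 14) = √(I*√30 + 14) = √(14 + I*√30)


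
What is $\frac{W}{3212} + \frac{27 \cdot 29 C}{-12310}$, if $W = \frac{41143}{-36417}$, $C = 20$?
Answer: $- \frac{183227865697}{143991798324} \approx -1.2725$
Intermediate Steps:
$W = - \frac{41143}{36417}$ ($W = 41143 \left(- \frac{1}{36417}\right) = - \frac{41143}{36417} \approx -1.1298$)
$\frac{W}{3212} + \frac{27 \cdot 29 C}{-12310} = - \frac{41143}{36417 \cdot 3212} + \frac{27 \cdot 29 \cdot 20}{-12310} = \left(- \frac{41143}{36417}\right) \frac{1}{3212} + 783 \cdot 20 \left(- \frac{1}{12310}\right) = - \frac{41143}{116971404} + 15660 \left(- \frac{1}{12310}\right) = - \frac{41143}{116971404} - \frac{1566}{1231} = - \frac{183227865697}{143991798324}$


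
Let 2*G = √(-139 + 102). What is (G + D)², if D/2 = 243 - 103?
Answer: (560 + I*√37)²/4 ≈ 78391.0 + 1703.2*I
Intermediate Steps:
D = 280 (D = 2*(243 - 103) = 2*140 = 280)
G = I*√37/2 (G = √(-139 + 102)/2 = √(-37)/2 = (I*√37)/2 = I*√37/2 ≈ 3.0414*I)
(G + D)² = (I*√37/2 + 280)² = (280 + I*√37/2)²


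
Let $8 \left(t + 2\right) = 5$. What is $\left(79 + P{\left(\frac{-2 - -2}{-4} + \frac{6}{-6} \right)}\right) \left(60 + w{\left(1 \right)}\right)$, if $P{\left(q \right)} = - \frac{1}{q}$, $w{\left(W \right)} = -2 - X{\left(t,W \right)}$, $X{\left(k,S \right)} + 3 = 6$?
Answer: $4400$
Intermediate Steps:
$t = - \frac{11}{8}$ ($t = -2 + \frac{1}{8} \cdot 5 = -2 + \frac{5}{8} = - \frac{11}{8} \approx -1.375$)
$X{\left(k,S \right)} = 3$ ($X{\left(k,S \right)} = -3 + 6 = 3$)
$w{\left(W \right)} = -5$ ($w{\left(W \right)} = -2 - 3 = -5$)
$\left(79 + P{\left(\frac{-2 - -2}{-4} + \frac{6}{-6} \right)}\right) \left(60 + w{\left(1 \right)}\right) = \left(79 - \frac{1}{\frac{-2 - -2}{-4} + \frac{6}{-6}}\right) \left(60 - 5\right) = \left(79 - \frac{1}{\left(-2 + 2\right) \left(- \frac{1}{4}\right) + 6 \left(- \frac{1}{6}\right)}\right) 55 = \left(79 - \frac{1}{0 \left(- \frac{1}{4}\right) - 1}\right) 55 = \left(79 - \frac{1}{0 - 1}\right) 55 = \left(79 - \frac{1}{-1}\right) 55 = \left(79 - -1\right) 55 = \left(79 + 1\right) 55 = 80 \cdot 55 = 4400$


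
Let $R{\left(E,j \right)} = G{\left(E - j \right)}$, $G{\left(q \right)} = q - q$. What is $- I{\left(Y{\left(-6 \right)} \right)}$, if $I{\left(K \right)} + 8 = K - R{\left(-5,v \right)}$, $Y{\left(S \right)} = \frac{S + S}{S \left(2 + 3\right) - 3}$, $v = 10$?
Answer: $\frac{84}{11} \approx 7.6364$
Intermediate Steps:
$G{\left(q \right)} = 0$
$R{\left(E,j \right)} = 0$
$Y{\left(S \right)} = \frac{2 S}{-3 + 5 S}$ ($Y{\left(S \right)} = \frac{2 S}{S 5 - 3} = \frac{2 S}{5 S - 3} = \frac{2 S}{-3 + 5 S}$)
$I{\left(K \right)} = -8 + K$ ($I{\left(K \right)} = -8 + \left(K - 0\right) = -8 + \left(K + 0\right) = -8 + K$)
$- I{\left(Y{\left(-6 \right)} \right)} = - (-8 + 2 \left(-6\right) \frac{1}{-3 + 5 \left(-6\right)}) = - (-8 + 2 \left(-6\right) \frac{1}{-3 - 30}) = - (-8 + 2 \left(-6\right) \frac{1}{-33}) = - (-8 + 2 \left(-6\right) \left(- \frac{1}{33}\right)) = - (-8 + \frac{4}{11}) = \left(-1\right) \left(- \frac{84}{11}\right) = \frac{84}{11}$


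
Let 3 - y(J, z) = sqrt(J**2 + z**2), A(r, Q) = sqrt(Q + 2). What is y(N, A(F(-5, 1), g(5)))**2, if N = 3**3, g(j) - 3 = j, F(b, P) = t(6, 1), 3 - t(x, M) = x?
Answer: (3 - sqrt(739))**2 ≈ 584.89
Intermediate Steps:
t(x, M) = 3 - x
F(b, P) = -3 (F(b, P) = 3 - 1*6 = 3 - 6 = -3)
g(j) = 3 + j
A(r, Q) = sqrt(2 + Q)
N = 27
y(J, z) = 3 - sqrt(J**2 + z**2)
y(N, A(F(-5, 1), g(5)))**2 = (3 - sqrt(27**2 + (sqrt(2 + (3 + 5)))**2))**2 = (3 - sqrt(729 + (sqrt(2 + 8))**2))**2 = (3 - sqrt(729 + (sqrt(10))**2))**2 = (3 - sqrt(729 + 10))**2 = (3 - sqrt(739))**2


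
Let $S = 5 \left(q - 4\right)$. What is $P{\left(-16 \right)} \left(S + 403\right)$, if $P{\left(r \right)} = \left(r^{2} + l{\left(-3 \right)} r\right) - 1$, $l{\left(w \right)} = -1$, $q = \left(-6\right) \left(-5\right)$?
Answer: $144443$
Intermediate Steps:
$q = 30$
$P{\left(r \right)} = -1 + r^{2} - r$ ($P{\left(r \right)} = \left(r^{2} - r\right) - 1 = -1 + r^{2} - r$)
$S = 130$ ($S = 5 \left(30 - 4\right) = 5 \cdot 26 = 130$)
$P{\left(-16 \right)} \left(S + 403\right) = \left(-1 + \left(-16\right)^{2} - -16\right) \left(130 + 403\right) = \left(-1 + 256 + 16\right) 533 = 271 \cdot 533 = 144443$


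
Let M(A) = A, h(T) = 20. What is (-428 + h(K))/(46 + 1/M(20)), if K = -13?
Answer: -2720/307 ≈ -8.8599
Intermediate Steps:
(-428 + h(K))/(46 + 1/M(20)) = (-428 + 20)/(46 + 1/20) = -408/(46 + 1/20) = -408/921/20 = -408*20/921 = -2720/307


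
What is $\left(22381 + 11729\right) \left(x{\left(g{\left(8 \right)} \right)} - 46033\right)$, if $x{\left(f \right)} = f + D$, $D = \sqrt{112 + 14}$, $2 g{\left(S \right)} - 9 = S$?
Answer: $-1569895695 + 102330 \sqrt{14} \approx -1.5695 \cdot 10^{9}$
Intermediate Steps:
$g{\left(S \right)} = \frac{9}{2} + \frac{S}{2}$
$D = 3 \sqrt{14}$ ($D = \sqrt{126} = 3 \sqrt{14} \approx 11.225$)
$x{\left(f \right)} = f + 3 \sqrt{14}$
$\left(22381 + 11729\right) \left(x{\left(g{\left(8 \right)} \right)} - 46033\right) = \left(22381 + 11729\right) \left(\left(\left(\frac{9}{2} + \frac{1}{2} \cdot 8\right) + 3 \sqrt{14}\right) - 46033\right) = 34110 \left(\left(\left(\frac{9}{2} + 4\right) + 3 \sqrt{14}\right) - 46033\right) = 34110 \left(\left(\frac{17}{2} + 3 \sqrt{14}\right) - 46033\right) = 34110 \left(- \frac{92049}{2} + 3 \sqrt{14}\right) = -1569895695 + 102330 \sqrt{14}$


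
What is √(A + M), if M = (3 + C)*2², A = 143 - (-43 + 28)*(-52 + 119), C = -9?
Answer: 2*√281 ≈ 33.526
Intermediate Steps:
A = 1148 (A = 143 - (-15)*67 = 143 - 1*(-1005) = 143 + 1005 = 1148)
M = -24 (M = (3 - 9)*2² = -6*4 = -24)
√(A + M) = √(1148 - 24) = √1124 = 2*√281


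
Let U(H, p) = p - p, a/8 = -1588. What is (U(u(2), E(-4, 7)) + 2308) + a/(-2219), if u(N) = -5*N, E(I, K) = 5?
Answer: 5134156/2219 ≈ 2313.7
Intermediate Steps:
a = -12704 (a = 8*(-1588) = -12704)
U(H, p) = 0
(U(u(2), E(-4, 7)) + 2308) + a/(-2219) = (0 + 2308) - 12704/(-2219) = 2308 - 12704*(-1/2219) = 2308 + 12704/2219 = 5134156/2219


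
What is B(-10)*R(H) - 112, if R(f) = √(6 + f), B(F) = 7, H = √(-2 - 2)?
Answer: -112 + 7*√(6 + 2*I) ≈ -94.623 + 2.8199*I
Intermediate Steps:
H = 2*I (H = √(-4) = 2*I ≈ 2.0*I)
B(-10)*R(H) - 112 = 7*√(6 + 2*I) - 112 = -112 + 7*√(6 + 2*I)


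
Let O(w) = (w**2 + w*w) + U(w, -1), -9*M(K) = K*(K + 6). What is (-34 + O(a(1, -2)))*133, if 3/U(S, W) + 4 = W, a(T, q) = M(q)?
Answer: -1778609/405 ≈ -4391.6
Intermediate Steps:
M(K) = -K*(6 + K)/9 (M(K) = -K*(K + 6)/9 = -K*(6 + K)/9)
a(T, q) = -q*(6 + q)/9
U(S, W) = 3/(-4 + W)
O(w) = -3/5 + 2*w**2 (O(w) = (w**2 + w*w) + 3/(-4 - 1) = (w**2 + w**2) + 3/(-5) = 2*w**2 + 3*(-1/5) = 2*w**2 - 3/5 = -3/5 + 2*w**2)
(-34 + O(a(1, -2)))*133 = (-34 + (-3/5 + 2*(-1/9*(-2)*(6 - 2))**2))*133 = (-34 + (-3/5 + 2*(-1/9*(-2)*4)**2))*133 = (-34 + (-3/5 + 2*(8/9)**2))*133 = (-34 + (-3/5 + 2*(64/81)))*133 = (-34 + (-3/5 + 128/81))*133 = (-34 + 397/405)*133 = -13373/405*133 = -1778609/405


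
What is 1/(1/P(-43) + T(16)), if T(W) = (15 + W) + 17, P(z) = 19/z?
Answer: 19/869 ≈ 0.021864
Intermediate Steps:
T(W) = 32 + W
1/(1/P(-43) + T(16)) = 1/(1/(19/(-43)) + (32 + 16)) = 1/(1/(19*(-1/43)) + 48) = 1/(1/(-19/43) + 48) = 1/(-43/19 + 48) = 1/(869/19) = 19/869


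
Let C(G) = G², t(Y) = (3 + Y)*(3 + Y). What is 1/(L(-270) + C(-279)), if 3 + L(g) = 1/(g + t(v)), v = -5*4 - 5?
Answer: 214/16657333 ≈ 1.2847e-5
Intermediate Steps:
v = -25 (v = -20 - 5 = -25)
t(Y) = (3 + Y)²
L(g) = -3 + 1/(484 + g) (L(g) = -3 + 1/(g + (3 - 25)²) = -3 + 1/(g + (-22)²) = -3 + 1/(g + 484) = -3 + 1/(484 + g))
1/(L(-270) + C(-279)) = 1/((-1451 - 3*(-270))/(484 - 270) + (-279)²) = 1/((-1451 + 810)/214 + 77841) = 1/((1/214)*(-641) + 77841) = 1/(-641/214 + 77841) = 1/(16657333/214) = 214/16657333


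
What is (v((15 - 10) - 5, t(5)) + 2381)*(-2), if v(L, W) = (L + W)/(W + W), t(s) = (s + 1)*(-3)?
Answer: -4763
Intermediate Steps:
t(s) = -3 - 3*s (t(s) = (1 + s)*(-3) = -3 - 3*s)
v(L, W) = (L + W)/(2*W) (v(L, W) = (L + W)/((2*W)) = (L + W)*(1/(2*W)) = (L + W)/(2*W))
(v((15 - 10) - 5, t(5)) + 2381)*(-2) = ((((15 - 10) - 5) + (-3 - 3*5))/(2*(-3 - 3*5)) + 2381)*(-2) = (((5 - 5) + (-3 - 15))/(2*(-3 - 15)) + 2381)*(-2) = ((1/2)*(0 - 18)/(-18) + 2381)*(-2) = ((1/2)*(-1/18)*(-18) + 2381)*(-2) = (1/2 + 2381)*(-2) = (4763/2)*(-2) = -4763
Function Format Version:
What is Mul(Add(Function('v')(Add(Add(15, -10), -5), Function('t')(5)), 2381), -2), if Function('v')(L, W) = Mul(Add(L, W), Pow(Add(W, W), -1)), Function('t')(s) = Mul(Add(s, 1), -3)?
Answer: -4763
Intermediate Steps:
Function('t')(s) = Add(-3, Mul(-3, s)) (Function('t')(s) = Mul(Add(1, s), -3) = Add(-3, Mul(-3, s)))
Function('v')(L, W) = Mul(Rational(1, 2), Pow(W, -1), Add(L, W)) (Function('v')(L, W) = Mul(Add(L, W), Pow(Mul(2, W), -1)) = Mul(Add(L, W), Mul(Rational(1, 2), Pow(W, -1))) = Mul(Rational(1, 2), Pow(W, -1), Add(L, W)))
Mul(Add(Function('v')(Add(Add(15, -10), -5), Function('t')(5)), 2381), -2) = Mul(Add(Mul(Rational(1, 2), Pow(Add(-3, Mul(-3, 5)), -1), Add(Add(Add(15, -10), -5), Add(-3, Mul(-3, 5)))), 2381), -2) = Mul(Add(Mul(Rational(1, 2), Pow(Add(-3, -15), -1), Add(Add(5, -5), Add(-3, -15))), 2381), -2) = Mul(Add(Mul(Rational(1, 2), Pow(-18, -1), Add(0, -18)), 2381), -2) = Mul(Add(Mul(Rational(1, 2), Rational(-1, 18), -18), 2381), -2) = Mul(Add(Rational(1, 2), 2381), -2) = Mul(Rational(4763, 2), -2) = -4763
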